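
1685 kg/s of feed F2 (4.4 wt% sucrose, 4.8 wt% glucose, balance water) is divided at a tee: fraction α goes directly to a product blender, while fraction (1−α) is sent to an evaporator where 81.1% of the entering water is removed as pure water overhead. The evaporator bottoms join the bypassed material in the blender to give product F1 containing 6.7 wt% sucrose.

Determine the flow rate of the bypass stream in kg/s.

899.5 kg/s

All 1685×0.044 = 74.14 kg/s of sucrose reaches F1, so F1 = 74.14/0.067 = 1106.6 kg/s and vapour = 578.43 kg/s.
The evaporator receives (1−α)·1685 of feed at 0.908 water and removes 0.811 of that water:
0.811×0.908×(1−α)×1685 = 578.43
(1−α) = 578.43/1240.8 = 0.4662;  α = 0.5338.
Bypass flow = 0.5338×1685 = 899.5 kg/s.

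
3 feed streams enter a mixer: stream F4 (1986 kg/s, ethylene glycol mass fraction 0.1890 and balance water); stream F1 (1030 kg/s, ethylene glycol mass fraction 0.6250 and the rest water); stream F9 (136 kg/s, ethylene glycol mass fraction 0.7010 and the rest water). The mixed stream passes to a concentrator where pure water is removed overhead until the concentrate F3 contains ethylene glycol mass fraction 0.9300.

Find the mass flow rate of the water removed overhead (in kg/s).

ethylene glycol entering = 1986×0.189 + 1030×0.625 + 136×0.701 = 1114.4 kg/s.
All ethylene glycol reports to F3, so F3 = 1114.4/0.930 = 1198.3 kg/s.
Total feed = 3152 kg/s; overhead = 3152 − 1198.3 = 1953.7 kg/s.

1954 kg/s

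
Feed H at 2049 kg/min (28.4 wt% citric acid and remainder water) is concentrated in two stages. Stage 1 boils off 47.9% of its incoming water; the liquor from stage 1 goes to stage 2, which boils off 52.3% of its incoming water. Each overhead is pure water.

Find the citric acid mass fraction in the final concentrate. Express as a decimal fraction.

water in feed = 2049×0.716 = 1467.1 kg/min.
After stage 1: water left = (1−0.479)×1467.1 = 764.35; stream total = 1346.3 kg/min.
After stage 2: water left = (1−0.523)×764.35 = 364.6; final concentrate = 946.51 kg/min.
citric acid fraction = 581.92/946.51 = 0.615.

0.615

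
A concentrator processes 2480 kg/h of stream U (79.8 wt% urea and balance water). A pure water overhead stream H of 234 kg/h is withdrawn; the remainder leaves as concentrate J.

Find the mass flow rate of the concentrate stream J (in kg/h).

2246 kg/h

Concentrate = 2480 − 234 = 2246 kg/h.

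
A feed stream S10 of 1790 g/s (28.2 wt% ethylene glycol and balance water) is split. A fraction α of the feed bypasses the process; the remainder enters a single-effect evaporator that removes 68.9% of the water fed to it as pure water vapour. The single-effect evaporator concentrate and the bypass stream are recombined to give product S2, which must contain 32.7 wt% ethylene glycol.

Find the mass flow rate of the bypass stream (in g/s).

All 1790×0.282 = 504.78 g/s of ethylene glycol reaches S2, so S2 = 504.78/0.327 = 1543.7 g/s and vapour = 246.33 g/s.
The evaporator receives (1−α)·1790 of feed at 0.718 water and removes 0.689 of that water:
0.689×0.718×(1−α)×1790 = 246.33
(1−α) = 246.33/885.52 = 0.2782;  α = 0.7218.
Bypass flow = 0.7218×1790 = 1292.1 g/s.

1292 g/s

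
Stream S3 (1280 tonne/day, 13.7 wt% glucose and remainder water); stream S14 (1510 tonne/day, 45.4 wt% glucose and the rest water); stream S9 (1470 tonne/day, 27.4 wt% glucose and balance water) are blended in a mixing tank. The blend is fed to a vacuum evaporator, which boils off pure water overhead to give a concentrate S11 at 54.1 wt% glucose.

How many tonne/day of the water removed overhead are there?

glucose entering = 1280×0.137 + 1510×0.454 + 1470×0.274 = 1263.7 tonne/day.
All glucose reports to S11, so S11 = 1263.7/0.541 = 2335.8 tonne/day.
Total feed = 4260 tonne/day; overhead = 4260 − 2335.8 = 1924.2 tonne/day.

1924 tonne/day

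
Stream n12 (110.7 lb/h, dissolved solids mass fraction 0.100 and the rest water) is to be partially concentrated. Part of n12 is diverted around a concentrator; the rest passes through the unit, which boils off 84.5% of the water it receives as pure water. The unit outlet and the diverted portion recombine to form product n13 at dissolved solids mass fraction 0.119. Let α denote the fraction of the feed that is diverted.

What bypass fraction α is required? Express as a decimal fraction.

0.790

All 110.7×0.100 = 11.07 lb/h of dissolved solids reaches n13, so n13 = 11.07/0.119 = 93.025 lb/h and vapour = 17.675 lb/h.
The evaporator receives (1−α)·110.7 of feed at 0.900 water and removes 0.845 of that water:
0.845×0.900×(1−α)×110.7 = 17.675
(1−α) = 17.675/84.187 = 0.2099;  α = 0.7901.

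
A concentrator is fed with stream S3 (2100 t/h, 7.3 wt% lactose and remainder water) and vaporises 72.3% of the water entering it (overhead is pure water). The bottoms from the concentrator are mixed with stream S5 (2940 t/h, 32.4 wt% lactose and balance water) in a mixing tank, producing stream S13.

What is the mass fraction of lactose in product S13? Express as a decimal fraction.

Vapour removed = 0.723×0.927×2100 = 1407.5 t/h; concentrate = 692.54 t/h.
lactose reaching the mixer = 153.3 (from concentrate) + 2940×0.324 = 1105.9 t/h.
Product flow = 692.54 + 2940 = 3632.5 t/h; lactose fraction = 0.3044.

0.3044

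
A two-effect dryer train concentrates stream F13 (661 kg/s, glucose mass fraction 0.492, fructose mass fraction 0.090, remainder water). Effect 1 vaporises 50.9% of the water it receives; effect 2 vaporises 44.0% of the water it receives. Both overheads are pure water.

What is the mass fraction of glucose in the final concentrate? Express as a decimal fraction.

water in feed = 661×0.418 = 276.3 kg/s.
After stage 1: water left = (1−0.509)×276.3 = 135.66; stream total = 520.36 kg/s.
After stage 2: water left = (1−0.440)×135.66 = 75.971; final concentrate = 460.67 kg/s.
glucose fraction = 325.21/460.67 = 0.706.

0.706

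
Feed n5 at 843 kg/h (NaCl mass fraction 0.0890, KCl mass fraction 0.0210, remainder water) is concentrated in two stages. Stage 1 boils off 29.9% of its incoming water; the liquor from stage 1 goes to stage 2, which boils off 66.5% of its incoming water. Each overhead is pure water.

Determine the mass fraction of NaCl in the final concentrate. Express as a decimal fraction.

0.2790

water in feed = 843×0.890 = 750.27 kg/h.
After stage 1: water left = (1−0.299)×750.27 = 525.94; stream total = 618.67 kg/h.
After stage 2: water left = (1−0.665)×525.94 = 176.19; final concentrate = 268.92 kg/h.
NaCl fraction = 75.027/268.92 = 0.2790.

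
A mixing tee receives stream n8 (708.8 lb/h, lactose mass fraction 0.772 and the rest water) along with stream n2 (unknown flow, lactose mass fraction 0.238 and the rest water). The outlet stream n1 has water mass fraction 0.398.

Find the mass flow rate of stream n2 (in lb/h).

331 lb/h

Let n2 be the unknown flow. Total out = 708.8 + n2.
water balance: 161.61 + 0.762·n2 = 0.398·(708.8 + n2)
(0.762 − 0.398)·n2 = 0.398×708.8 − 161.61 = 120.5
n2 = 120.5 / 0.364 = 331.03 lb/h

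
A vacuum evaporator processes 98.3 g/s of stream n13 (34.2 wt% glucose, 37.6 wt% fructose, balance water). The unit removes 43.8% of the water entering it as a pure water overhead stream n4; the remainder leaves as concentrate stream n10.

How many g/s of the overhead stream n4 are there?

water entering = 98.3×0.282 = 27.721 g/s; overhead removed = 0.438×27.721 = 12.142 g/s.

12.14 g/s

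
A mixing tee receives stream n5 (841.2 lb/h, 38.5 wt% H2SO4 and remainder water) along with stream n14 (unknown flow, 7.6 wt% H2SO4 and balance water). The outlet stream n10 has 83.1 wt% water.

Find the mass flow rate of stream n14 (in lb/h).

1954 lb/h

Let n14 be the unknown flow. Total out = 841.2 + n14.
water balance: 517.34 + 0.924·n14 = 0.831·(841.2 + n14)
(0.924 − 0.831)·n14 = 0.831×841.2 − 517.34 = 181.7
n14 = 181.7 / 0.093 = 1953.8 lb/h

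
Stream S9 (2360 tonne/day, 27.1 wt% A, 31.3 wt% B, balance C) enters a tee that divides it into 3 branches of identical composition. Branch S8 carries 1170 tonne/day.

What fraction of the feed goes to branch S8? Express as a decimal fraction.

Fraction to S8 = 1170/2360 = 0.4958.

0.496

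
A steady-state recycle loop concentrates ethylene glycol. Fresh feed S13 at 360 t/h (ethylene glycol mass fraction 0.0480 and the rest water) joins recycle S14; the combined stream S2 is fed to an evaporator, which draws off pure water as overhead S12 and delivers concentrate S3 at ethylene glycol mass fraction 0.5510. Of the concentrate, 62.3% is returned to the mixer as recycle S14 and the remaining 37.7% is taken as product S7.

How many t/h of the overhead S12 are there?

Overall ethylene glycol balance (none leaves overhead): ethylene glycol in fresh feed = ethylene glycol in product, i.e. 360×0.048 = (1−0.623)·S3·0.551.
S3 = 17.28/(0.551×0.377) = 83.186 t/h.
Recycle S14 = 0.623×83.186 = 51.825 t/h.
Combined feed S2 = 360 + 51.825 = 411.82 t/h.
Overhead S12 = S2 − S3 = 411.82 − 83.186 = 328.64 t/h.

328.6 t/h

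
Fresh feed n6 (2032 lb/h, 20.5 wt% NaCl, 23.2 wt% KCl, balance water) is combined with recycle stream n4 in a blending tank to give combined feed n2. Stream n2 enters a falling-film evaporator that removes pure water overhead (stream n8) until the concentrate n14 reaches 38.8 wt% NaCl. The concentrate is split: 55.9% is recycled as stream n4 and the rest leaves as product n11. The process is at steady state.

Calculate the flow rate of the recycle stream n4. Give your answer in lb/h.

1361 lb/h

Overall NaCl balance (none leaves overhead): NaCl in fresh feed = NaCl in product, i.e. 2032×0.205 = (1−0.559)·n14·0.388.
n14 = 416.56/(0.388×0.441) = 2434.5 lb/h.
Recycle n4 = 0.559×2434.5 = 1360.9 lb/h.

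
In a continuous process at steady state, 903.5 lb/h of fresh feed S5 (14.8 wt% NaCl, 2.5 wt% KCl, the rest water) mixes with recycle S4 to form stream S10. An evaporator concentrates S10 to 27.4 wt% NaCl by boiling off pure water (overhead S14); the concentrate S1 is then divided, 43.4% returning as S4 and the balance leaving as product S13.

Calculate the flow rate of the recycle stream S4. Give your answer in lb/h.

374.2 lb/h

Overall NaCl balance (none leaves overhead): NaCl in fresh feed = NaCl in product, i.e. 903.5×0.148 = (1−0.434)·S1·0.274.
S1 = 133.72/(0.274×0.566) = 862.23 lb/h.
Recycle S4 = 0.434×862.23 = 374.21 lb/h.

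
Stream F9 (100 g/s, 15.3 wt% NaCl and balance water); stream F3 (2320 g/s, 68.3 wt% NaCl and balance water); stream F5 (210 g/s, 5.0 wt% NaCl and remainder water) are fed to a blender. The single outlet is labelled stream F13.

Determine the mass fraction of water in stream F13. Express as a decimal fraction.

0.388

Total flow out = 100 + 2320 + 210 = 2630 g/s.
water in = 100×0.847 + 2320×0.317 + 210×0.950 = 1019.6 g/s.
water mass fraction in F13 = 1019.6/2630 = 0.388.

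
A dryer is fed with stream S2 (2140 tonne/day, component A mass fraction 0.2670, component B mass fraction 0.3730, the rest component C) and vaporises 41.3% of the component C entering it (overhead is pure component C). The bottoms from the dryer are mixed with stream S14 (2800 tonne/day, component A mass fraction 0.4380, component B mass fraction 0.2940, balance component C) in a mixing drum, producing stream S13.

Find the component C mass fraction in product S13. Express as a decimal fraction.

0.2602

Vapour removed = 0.413×0.360×2140 = 318.18 tonne/day; concentrate = 1821.8 tonne/day.
component C reaching the mixer = 452.22 (from concentrate) + 2800×0.268 = 1202.6 tonne/day.
Product flow = 1821.8 + 2800 = 4621.8 tonne/day; component C fraction = 0.2602.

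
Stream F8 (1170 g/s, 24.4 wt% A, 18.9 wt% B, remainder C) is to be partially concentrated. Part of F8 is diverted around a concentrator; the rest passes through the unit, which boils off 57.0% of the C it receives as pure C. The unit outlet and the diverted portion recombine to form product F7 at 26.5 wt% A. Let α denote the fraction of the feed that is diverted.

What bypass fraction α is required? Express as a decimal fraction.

All 1170×0.244 = 285.48 g/s of A reaches F7, so F7 = 285.48/0.265 = 1077.3 g/s and vapour = 92.717 g/s.
The evaporator receives (1−α)·1170 of feed at 0.567 C and removes 0.570 of that C:
0.570×0.567×(1−α)×1170 = 92.717
(1−α) = 92.717/378.13 = 0.2452;  α = 0.7548.

0.755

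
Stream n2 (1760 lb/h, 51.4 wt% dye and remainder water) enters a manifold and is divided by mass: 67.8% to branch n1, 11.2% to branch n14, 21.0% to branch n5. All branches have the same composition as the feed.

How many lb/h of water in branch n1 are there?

Branch n1 total = 0.678×1760 = 1193.3 lb/h.
water in n1 = 0.486×1193.3 = 579.93 lb/h.

579.9 lb/h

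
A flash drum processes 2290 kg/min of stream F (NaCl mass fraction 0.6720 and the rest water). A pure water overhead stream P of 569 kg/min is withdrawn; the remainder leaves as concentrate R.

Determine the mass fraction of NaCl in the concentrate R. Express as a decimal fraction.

NaCl is not removed: 2290×0.672 = 1538.9 kg/min of NaCl enters R.
Concentrate = 2290 − 569 = 1721 kg/min.
Mass fraction = 1538.9/1721 = 0.8942.

0.8942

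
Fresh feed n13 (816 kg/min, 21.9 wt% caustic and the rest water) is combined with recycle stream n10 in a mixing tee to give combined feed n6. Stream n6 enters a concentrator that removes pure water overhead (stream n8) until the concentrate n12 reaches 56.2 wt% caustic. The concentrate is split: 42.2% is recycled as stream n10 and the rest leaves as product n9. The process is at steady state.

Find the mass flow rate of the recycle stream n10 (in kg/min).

232.2 kg/min

Overall caustic balance (none leaves overhead): caustic in fresh feed = caustic in product, i.e. 816×0.219 = (1−0.422)·n12·0.562.
n12 = 178.7/(0.562×0.578) = 550.14 kg/min.
Recycle n10 = 0.422×550.14 = 232.16 kg/min.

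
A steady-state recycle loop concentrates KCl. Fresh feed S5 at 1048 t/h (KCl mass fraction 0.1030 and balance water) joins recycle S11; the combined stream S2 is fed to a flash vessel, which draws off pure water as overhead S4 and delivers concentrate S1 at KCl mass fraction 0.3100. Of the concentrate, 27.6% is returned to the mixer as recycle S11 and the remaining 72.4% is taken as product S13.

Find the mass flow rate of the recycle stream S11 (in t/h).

132.7 t/h

Overall KCl balance (none leaves overhead): KCl in fresh feed = KCl in product, i.e. 1048×0.103 = (1−0.276)·S1·0.310.
S1 = 107.94/(0.310×0.724) = 480.95 t/h.
Recycle S11 = 0.276×480.95 = 132.74 t/h.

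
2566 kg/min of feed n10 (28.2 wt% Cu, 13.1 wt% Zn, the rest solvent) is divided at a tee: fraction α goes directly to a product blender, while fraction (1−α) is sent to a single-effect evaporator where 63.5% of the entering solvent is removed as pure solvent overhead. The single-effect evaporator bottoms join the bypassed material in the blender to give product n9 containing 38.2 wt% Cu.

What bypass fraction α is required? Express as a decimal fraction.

All 2566×0.282 = 723.61 kg/min of Cu reaches n9, so n9 = 723.61/0.382 = 1894.3 kg/min and vapour = 671.73 kg/min.
The evaporator receives (1−α)·2566 of feed at 0.587 solvent and removes 0.635 of that solvent:
0.635×0.587×(1−α)×2566 = 671.73
(1−α) = 671.73/956.46 = 0.7023;  α = 0.2977.

0.298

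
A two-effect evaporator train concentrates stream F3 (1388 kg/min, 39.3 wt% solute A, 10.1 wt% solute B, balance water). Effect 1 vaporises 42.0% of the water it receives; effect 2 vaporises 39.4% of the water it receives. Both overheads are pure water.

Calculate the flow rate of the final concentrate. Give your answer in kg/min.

932.5 kg/min

water in feed = 1388×0.506 = 702.33 kg/min.
After stage 1: water left = (1−0.420)×702.33 = 407.35; stream total = 1093 kg/min.
After stage 2: water left = (1−0.394)×407.35 = 246.85; final concentrate = 932.53 kg/min.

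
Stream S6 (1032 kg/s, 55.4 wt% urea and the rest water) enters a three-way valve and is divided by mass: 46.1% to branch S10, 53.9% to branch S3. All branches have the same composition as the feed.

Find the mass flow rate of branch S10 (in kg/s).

475.8 kg/s

Branch S10 flow = 0.461×1032 = 475.75 kg/s.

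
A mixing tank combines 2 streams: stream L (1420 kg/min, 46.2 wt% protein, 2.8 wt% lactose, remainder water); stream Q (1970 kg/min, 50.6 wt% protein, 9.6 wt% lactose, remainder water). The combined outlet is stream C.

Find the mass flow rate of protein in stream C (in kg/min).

protein out = protein in = 1420×0.462 + 1970×0.506 = 1652.9 kg/min.

1653 kg/min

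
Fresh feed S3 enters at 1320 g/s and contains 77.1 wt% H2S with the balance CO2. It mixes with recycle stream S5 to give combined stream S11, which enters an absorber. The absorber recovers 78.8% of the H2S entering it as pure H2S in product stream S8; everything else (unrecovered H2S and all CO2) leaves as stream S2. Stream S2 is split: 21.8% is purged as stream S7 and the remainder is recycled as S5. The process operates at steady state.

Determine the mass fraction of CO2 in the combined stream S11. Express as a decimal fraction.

CO2 enters only via S3 and leaves only via the purge: 1320×0.229 = 0.218×(CO2 in S2), and the absorber passes all CO2, so CO2 in S11 = CO2 in S2 = 1386.6 g/s.
H2S in S11: m_A = 1320×0.771 + (1−0.218)·(1−0.788)·m_A, so m_A = 1017.7/0.8342 = 1220 g/s.
S11 = 1220 + 1386.6 = 2606.6 g/s.
CO2 fraction in S11 = 1386.6/2606.6 = 0.5320.

0.5320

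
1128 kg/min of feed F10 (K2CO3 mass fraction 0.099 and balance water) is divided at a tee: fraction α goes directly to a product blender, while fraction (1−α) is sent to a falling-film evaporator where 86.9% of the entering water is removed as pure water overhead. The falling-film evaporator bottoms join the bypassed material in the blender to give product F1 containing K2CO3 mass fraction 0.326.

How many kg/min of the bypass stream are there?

124.8 kg/min

All 1128×0.099 = 111.67 kg/min of K2CO3 reaches F1, so F1 = 111.67/0.326 = 342.55 kg/min and vapour = 785.45 kg/min.
The evaporator receives (1−α)·1128 of feed at 0.901 water and removes 0.869 of that water:
0.869×0.901×(1−α)×1128 = 785.45
(1−α) = 785.45/883.19 = 0.8893;  α = 0.1107.
Bypass flow = 0.1107×1128 = 124.83 kg/min.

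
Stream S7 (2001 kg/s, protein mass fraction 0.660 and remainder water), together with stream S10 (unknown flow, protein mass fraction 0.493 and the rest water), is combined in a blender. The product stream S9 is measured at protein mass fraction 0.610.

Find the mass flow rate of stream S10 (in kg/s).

Let S10 be the unknown flow. Total out = 2001 + S10.
protein balance: 1320.7 + 0.493·S10 = 0.610·(2001 + S10)
(0.493 − 0.610)·S10 = 0.610×2001 − 1320.7 = -100.05
S10 = -100.05 / -0.117 = 855.13 kg/s

855.1 kg/s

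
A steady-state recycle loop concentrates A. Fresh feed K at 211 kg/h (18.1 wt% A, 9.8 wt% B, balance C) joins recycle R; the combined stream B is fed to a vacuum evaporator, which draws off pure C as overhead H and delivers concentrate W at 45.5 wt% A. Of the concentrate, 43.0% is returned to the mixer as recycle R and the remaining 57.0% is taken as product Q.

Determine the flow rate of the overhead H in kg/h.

Overall A balance (none leaves overhead): A in fresh feed = A in product, i.e. 211×0.181 = (1−0.430)·W·0.455.
W = 38.191/(0.455×0.570) = 147.26 kg/h.
Recycle R = 0.430×147.26 = 63.32 kg/h.
Combined feed B = 211 + 63.32 = 274.32 kg/h.
Overhead H = B − W = 274.32 − 147.26 = 127.06 kg/h.

127.1 kg/h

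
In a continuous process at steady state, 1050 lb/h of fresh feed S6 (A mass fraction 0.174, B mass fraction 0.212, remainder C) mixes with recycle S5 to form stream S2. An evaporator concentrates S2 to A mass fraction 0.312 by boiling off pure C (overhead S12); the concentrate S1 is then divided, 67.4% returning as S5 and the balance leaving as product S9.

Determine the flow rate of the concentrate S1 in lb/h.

1796 lb/h

Overall A balance (none leaves overhead): A in fresh feed = A in product, i.e. 1050×0.174 = (1−0.674)·S1·0.312.
S1 = 182.7/(0.312×0.326) = 1796.2 lb/h.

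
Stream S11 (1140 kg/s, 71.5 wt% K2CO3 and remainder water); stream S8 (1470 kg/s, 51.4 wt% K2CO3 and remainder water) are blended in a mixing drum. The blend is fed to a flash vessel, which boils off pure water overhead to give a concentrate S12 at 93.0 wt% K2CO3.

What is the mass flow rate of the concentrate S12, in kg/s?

1689 kg/s

K2CO3 entering = 1140×0.715 + 1470×0.514 = 1570.7 kg/s.
All K2CO3 reports to S12, so S12 = 1570.7/0.930 = 1688.9 kg/s.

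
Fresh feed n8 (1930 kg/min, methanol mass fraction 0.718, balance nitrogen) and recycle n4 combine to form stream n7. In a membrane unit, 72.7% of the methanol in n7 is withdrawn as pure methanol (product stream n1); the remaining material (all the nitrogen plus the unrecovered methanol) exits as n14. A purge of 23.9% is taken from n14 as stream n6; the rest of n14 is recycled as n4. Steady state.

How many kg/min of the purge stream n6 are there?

658.4 kg/min

nitrogen enters only via n8 and leaves only via the purge: 1930×0.282 = 0.239×(nitrogen in n14), and the membrane unit passes all nitrogen, so nitrogen in n7 = nitrogen in n14 = 2277.2 kg/min.
methanol in n7: m_A = 1930×0.718 + (1−0.239)·(1−0.727)·m_A, so m_A = 1385.7/0.7922 = 1749.1 kg/min.
n14 = (1−0.727)×1749.1 + 2277.2 = 2754.7 kg/min.
Purge n6 = 0.239×2754.7 = 658.39 kg/min.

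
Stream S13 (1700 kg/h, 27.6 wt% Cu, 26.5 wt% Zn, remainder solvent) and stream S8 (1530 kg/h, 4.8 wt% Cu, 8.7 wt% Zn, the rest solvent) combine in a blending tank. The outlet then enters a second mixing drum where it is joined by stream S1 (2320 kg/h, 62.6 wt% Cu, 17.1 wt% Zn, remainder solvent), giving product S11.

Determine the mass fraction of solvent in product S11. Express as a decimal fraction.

Overall, product flow = 5550 kg/h.
solvent in = 1700×0.459 + 1530×0.865 + 2320×0.203 = 2574.7 kg/h.
solvent fraction in S11 = 0.464.

0.464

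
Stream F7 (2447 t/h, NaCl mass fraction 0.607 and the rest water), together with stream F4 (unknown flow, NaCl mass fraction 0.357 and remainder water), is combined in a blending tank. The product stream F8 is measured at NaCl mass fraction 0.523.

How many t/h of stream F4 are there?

Let F4 be the unknown flow. Total out = 2447 + F4.
NaCl balance: 1485.3 + 0.357·F4 = 0.523·(2447 + F4)
(0.357 − 0.523)·F4 = 0.523×2447 − 1485.3 = -205.55
F4 = -205.55 / -0.166 = 1238.2 t/h

1238 t/h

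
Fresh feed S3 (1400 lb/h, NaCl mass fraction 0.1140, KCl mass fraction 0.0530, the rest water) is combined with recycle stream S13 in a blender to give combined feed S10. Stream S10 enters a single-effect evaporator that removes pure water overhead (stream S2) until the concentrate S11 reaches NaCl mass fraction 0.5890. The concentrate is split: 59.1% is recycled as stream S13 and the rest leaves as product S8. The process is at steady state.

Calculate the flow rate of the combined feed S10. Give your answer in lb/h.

1792 lb/h

Overall NaCl balance (none leaves overhead): NaCl in fresh feed = NaCl in product, i.e. 1400×0.114 = (1−0.591)·S11·0.589.
S11 = 159.6/(0.589×0.409) = 662.51 lb/h.
Recycle S13 = 0.591×662.51 = 391.55 lb/h.
Combined feed S10 = 1400 + 391.55 = 1791.5 lb/h.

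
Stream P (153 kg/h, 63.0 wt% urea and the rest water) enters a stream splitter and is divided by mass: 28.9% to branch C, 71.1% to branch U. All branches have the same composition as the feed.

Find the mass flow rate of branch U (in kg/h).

Branch U flow = 0.711×153 = 108.78 kg/h.

108.8 kg/h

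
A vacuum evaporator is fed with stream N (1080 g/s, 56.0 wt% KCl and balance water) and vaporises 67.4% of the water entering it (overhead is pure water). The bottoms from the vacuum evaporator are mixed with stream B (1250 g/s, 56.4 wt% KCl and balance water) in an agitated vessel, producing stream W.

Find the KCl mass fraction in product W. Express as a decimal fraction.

Vapour removed = 0.674×0.440×1080 = 320.28 g/s; concentrate = 759.72 g/s.
KCl reaching the mixer = 604.8 (from concentrate) + 1250×0.564 = 1309.8 g/s.
Product flow = 759.72 + 1250 = 2009.7 g/s; KCl fraction = 0.652.

0.652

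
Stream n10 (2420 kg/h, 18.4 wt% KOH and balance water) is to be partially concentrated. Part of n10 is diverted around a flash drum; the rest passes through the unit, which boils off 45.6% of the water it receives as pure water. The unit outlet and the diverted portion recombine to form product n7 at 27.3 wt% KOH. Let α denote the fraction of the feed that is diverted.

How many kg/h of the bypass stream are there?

299.7 kg/h

All 2420×0.184 = 445.28 kg/h of KOH reaches n7, so n7 = 445.28/0.273 = 1631.1 kg/h and vapour = 788.94 kg/h.
The evaporator receives (1−α)·2420 of feed at 0.816 water and removes 0.456 of that water:
0.456×0.816×(1−α)×2420 = 788.94
(1−α) = 788.94/900.47 = 0.8761;  α = 0.1239.
Bypass flow = 0.1239×2420 = 299.75 kg/h.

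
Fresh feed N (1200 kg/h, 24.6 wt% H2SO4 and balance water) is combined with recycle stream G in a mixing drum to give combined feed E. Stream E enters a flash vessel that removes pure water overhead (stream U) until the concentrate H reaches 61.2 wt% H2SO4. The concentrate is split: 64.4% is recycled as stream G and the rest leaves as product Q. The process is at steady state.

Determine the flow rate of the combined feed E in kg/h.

Overall H2SO4 balance (none leaves overhead): H2SO4 in fresh feed = H2SO4 in product, i.e. 1200×0.246 = (1−0.644)·H·0.612.
H = 295.2/(0.612×0.356) = 1354.9 kg/h.
Recycle G = 0.644×1354.9 = 872.57 kg/h.
Combined feed E = 1200 + 872.57 = 2072.6 kg/h.

2073 kg/h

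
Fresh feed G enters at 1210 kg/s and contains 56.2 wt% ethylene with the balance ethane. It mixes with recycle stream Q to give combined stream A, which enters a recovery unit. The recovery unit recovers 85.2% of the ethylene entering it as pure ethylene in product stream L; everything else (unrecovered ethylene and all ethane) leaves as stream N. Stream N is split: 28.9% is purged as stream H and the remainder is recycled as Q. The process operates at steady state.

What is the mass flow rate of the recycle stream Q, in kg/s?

1384 kg/s

ethane enters only via G and leaves only via the purge: 1210×0.438 = 0.289×(ethane in N), and the recovery unit passes all ethane, so ethane in A = ethane in N = 1833.8 kg/s.
ethylene in A: m_A = 1210×0.562 + (1−0.289)·(1−0.852)·m_A, so m_A = 680.02/0.8948 = 759.99 kg/s.
N = (1−0.852)×759.99 + 1833.8 = 1946.3 kg/s.
Recycle Q = (1−0.289)×1946.3 = 1383.8 kg/s.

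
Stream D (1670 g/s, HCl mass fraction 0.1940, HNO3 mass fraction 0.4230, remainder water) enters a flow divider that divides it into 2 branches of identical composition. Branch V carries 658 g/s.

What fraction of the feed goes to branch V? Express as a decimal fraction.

Fraction to V = 658/1670 = 0.3940.

0.394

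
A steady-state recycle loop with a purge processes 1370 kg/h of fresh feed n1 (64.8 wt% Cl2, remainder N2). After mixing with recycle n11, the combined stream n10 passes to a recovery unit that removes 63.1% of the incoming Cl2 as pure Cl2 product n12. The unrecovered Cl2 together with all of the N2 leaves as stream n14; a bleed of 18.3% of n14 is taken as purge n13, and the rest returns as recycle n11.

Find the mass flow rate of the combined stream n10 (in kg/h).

3906 kg/h

N2 enters only via n1 and leaves only via the purge: 1370×0.352 = 0.183×(N2 in n14), and the recovery unit passes all N2, so N2 in n10 = N2 in n14 = 2635.2 kg/h.
Cl2 in n10: m_A = 1370×0.648 + (1−0.183)·(1−0.631)·m_A, so m_A = 887.76/0.6985 = 1270.9 kg/h.
n10 = 1270.9 + 2635.2 = 3906.1 kg/h.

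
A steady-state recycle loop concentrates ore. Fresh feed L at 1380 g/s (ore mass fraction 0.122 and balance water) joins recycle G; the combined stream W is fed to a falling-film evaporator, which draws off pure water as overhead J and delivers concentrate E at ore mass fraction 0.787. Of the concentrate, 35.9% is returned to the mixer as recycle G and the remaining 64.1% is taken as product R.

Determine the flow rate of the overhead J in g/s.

Overall ore balance (none leaves overhead): ore in fresh feed = ore in product, i.e. 1380×0.122 = (1−0.359)·E·0.787.
E = 168.36/(0.787×0.641) = 333.74 g/s.
Recycle G = 0.359×333.74 = 119.81 g/s.
Combined feed W = 1380 + 119.81 = 1499.8 g/s.
Overhead J = W − E = 1499.8 − 333.74 = 1166.1 g/s.

1166 g/s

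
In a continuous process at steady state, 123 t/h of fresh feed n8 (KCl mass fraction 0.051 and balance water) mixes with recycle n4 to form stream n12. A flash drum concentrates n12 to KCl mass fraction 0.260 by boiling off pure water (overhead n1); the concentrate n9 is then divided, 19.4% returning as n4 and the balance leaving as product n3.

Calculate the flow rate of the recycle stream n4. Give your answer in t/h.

5.807 t/h

Overall KCl balance (none leaves overhead): KCl in fresh feed = KCl in product, i.e. 123×0.051 = (1−0.194)·n9·0.260.
n9 = 6.273/(0.260×0.806) = 29.934 t/h.
Recycle n4 = 0.194×29.934 = 5.8072 t/h.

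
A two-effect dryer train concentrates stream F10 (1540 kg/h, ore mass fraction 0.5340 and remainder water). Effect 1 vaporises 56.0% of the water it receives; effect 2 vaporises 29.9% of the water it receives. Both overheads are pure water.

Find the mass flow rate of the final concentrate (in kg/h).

1044 kg/h

water in feed = 1540×0.466 = 717.64 kg/h.
After stage 1: water left = (1−0.560)×717.64 = 315.76; stream total = 1138.1 kg/h.
After stage 2: water left = (1−0.299)×315.76 = 221.35; final concentrate = 1043.7 kg/h.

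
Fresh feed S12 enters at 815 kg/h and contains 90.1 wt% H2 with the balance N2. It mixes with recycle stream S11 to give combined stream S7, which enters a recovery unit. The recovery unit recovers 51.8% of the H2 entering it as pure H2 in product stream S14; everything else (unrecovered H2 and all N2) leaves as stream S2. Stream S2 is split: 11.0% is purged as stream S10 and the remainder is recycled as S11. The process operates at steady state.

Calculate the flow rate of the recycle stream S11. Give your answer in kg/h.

1204 kg/h

N2 enters only via S12 and leaves only via the purge: 815×0.099 = 0.110×(N2 in S2), and the recovery unit passes all N2, so N2 in S7 = N2 in S2 = 733.5 kg/h.
H2 in S7: m_A = 815×0.901 + (1−0.110)·(1−0.518)·m_A, so m_A = 734.32/0.5710 = 1286 kg/h.
S2 = (1−0.518)×1286 + 733.5 = 1353.3 kg/h.
Recycle S11 = (1−0.110)×1353.3 = 1204.5 kg/h.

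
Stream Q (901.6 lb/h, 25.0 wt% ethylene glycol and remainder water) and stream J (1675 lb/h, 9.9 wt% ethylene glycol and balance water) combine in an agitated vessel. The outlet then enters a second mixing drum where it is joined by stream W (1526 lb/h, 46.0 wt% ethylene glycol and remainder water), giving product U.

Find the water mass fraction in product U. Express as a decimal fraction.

Overall, product flow = 4102.6 lb/h.
water in = 901.6×0.750 + 1675×0.901 + 1526×0.540 = 3009.4 lb/h.
water fraction in U = 0.734.

0.734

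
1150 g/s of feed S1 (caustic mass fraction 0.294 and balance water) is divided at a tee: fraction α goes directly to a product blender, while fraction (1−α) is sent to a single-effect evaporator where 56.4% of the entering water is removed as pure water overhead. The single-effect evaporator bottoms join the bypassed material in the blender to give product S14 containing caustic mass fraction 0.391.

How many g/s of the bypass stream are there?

433.5 g/s

All 1150×0.294 = 338.1 g/s of caustic reaches S14, so S14 = 338.1/0.391 = 864.71 g/s and vapour = 285.29 g/s.
The evaporator receives (1−α)·1150 of feed at 0.706 water and removes 0.564 of that water:
0.564×0.706×(1−α)×1150 = 285.29
(1−α) = 285.29/457.91 = 0.6230;  α = 0.3770.
Bypass flow = 0.3770×1150 = 433.51 g/s.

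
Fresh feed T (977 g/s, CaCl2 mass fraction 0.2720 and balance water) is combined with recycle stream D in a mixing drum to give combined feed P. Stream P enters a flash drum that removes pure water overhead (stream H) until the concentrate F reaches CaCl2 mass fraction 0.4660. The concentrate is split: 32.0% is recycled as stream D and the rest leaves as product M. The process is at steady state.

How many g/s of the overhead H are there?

406.7 g/s

Overall CaCl2 balance (none leaves overhead): CaCl2 in fresh feed = CaCl2 in product, i.e. 977×0.272 = (1−0.320)·F·0.466.
F = 265.74/(0.466×0.680) = 838.63 g/s.
Recycle D = 0.320×838.63 = 268.36 g/s.
Combined feed P = 977 + 268.36 = 1245.4 g/s.
Overhead H = P − F = 1245.4 − 838.63 = 406.73 g/s.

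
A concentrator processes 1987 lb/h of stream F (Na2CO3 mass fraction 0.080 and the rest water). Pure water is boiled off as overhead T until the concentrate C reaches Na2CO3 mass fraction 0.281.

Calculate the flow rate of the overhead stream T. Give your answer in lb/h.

1421 lb/h

Na2CO3 is conserved: 1987×0.080 = 158.96 lb/h all reports to the concentrate.
Concentrate = 158.96/(target fraction) = 565.69 lb/h.
Overhead = 1987 − 565.69 = 1421.3 lb/h.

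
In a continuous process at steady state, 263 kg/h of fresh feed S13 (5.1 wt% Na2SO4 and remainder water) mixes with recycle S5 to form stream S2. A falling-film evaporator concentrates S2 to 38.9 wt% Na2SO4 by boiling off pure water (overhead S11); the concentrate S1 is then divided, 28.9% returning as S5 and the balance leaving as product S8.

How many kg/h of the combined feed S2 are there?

277 kg/h

Overall Na2SO4 balance (none leaves overhead): Na2SO4 in fresh feed = Na2SO4 in product, i.e. 263×0.051 = (1−0.289)·S1·0.389.
S1 = 13.413/(0.389×0.711) = 48.496 kg/h.
Recycle S5 = 0.289×48.496 = 14.015 kg/h.
Combined feed S2 = 263 + 14.015 = 277.02 kg/h.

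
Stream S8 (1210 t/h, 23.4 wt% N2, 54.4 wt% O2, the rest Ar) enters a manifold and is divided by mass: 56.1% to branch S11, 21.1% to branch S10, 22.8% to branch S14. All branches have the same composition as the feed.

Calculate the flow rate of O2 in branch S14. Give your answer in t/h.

150.1 t/h

Branch S14 total = 0.228×1210 = 275.88 t/h.
O2 in S14 = 0.544×275.88 = 150.08 t/h.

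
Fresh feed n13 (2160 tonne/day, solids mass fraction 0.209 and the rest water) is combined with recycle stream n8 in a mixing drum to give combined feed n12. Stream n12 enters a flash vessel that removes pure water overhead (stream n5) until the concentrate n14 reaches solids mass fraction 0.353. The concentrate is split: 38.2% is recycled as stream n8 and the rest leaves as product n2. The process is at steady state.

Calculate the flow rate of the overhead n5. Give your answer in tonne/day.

Overall solids balance (none leaves overhead): solids in fresh feed = solids in product, i.e. 2160×0.209 = (1−0.382)·n14·0.353.
n14 = 451.44/(0.353×0.618) = 2069.4 tonne/day.
Recycle n8 = 0.382×2069.4 = 790.5 tonne/day.
Combined feed n12 = 2160 + 790.5 = 2950.5 tonne/day.
Overhead n5 = n12 − n14 = 2950.5 − 2069.4 = 881.13 tonne/day.

881.1 tonne/day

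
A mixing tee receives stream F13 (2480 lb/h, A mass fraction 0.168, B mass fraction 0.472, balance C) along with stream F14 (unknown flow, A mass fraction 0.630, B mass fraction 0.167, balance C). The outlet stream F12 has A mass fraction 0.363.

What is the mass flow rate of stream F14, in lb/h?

Let F14 be the unknown flow. Total out = 2480 + F14.
A balance: 416.64 + 0.630·F14 = 0.363·(2480 + F14)
(0.630 − 0.363)·F14 = 0.363×2480 − 416.64 = 483.6
F14 = 483.6 / 0.267 = 1811.2 lb/h

1811 lb/h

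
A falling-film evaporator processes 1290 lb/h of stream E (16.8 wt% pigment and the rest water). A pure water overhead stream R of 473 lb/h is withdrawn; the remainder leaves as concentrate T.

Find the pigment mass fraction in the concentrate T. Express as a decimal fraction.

pigment is not removed: 1290×0.168 = 216.72 lb/h of pigment enters T.
Concentrate = 1290 − 473 = 817 lb/h.
Mass fraction = 216.72/817 = 0.265.

0.265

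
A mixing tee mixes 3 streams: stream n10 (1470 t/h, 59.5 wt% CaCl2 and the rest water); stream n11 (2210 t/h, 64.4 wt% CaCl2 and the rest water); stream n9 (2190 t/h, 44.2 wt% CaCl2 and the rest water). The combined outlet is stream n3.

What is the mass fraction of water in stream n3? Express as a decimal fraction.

0.444

Total flow out = 1470 + 2210 + 2190 = 5870 t/h.
water in = 1470×0.405 + 2210×0.356 + 2190×0.558 = 2604.1 t/h.
water mass fraction in n3 = 2604.1/5870 = 0.444.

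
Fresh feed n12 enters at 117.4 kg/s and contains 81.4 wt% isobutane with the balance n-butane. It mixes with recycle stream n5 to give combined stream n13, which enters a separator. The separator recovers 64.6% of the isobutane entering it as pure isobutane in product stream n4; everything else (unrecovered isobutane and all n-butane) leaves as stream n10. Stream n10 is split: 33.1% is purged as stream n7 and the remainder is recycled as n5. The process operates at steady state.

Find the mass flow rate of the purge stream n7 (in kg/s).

36.51 kg/s

n-butane enters only via n12 and leaves only via the purge: 117.4×0.186 = 0.331×(n-butane in n10), and the separator passes all n-butane, so n-butane in n13 = n-butane in n10 = 65.971 kg/s.
isobutane in n13: m_A = 117.4×0.814 + (1−0.331)·(1−0.646)·m_A, so m_A = 95.564/0.7632 = 125.22 kg/s.
n10 = (1−0.646)×125.22 + 65.971 = 110.3 kg/s.
Purge n7 = 0.331×110.3 = 36.509 kg/s.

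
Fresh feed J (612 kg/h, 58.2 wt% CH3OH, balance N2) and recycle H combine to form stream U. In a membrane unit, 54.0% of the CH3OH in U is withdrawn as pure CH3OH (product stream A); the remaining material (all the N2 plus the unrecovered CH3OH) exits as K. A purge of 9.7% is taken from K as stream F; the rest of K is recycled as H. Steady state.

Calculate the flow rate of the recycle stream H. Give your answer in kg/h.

2635 kg/h

N2 enters only via J and leaves only via the purge: 612×0.418 = 0.097×(N2 in K), and the membrane unit passes all N2, so N2 in U = N2 in K = 2637.3 kg/h.
CH3OH in U: m_A = 612×0.582 + (1−0.097)·(1−0.540)·m_A, so m_A = 356.18/0.5846 = 609.26 kg/h.
K = (1−0.540)×609.26 + 2637.3 = 2917.5 kg/h.
Recycle H = (1−0.097)×2917.5 = 2634.5 kg/h.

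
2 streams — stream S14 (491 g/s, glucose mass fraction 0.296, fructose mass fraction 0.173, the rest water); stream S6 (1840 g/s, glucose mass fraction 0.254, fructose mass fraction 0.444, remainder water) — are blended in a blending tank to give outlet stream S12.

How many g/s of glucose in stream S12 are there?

glucose out = glucose in = 491×0.296 + 1840×0.254 = 612.7 g/s.

612.7 g/s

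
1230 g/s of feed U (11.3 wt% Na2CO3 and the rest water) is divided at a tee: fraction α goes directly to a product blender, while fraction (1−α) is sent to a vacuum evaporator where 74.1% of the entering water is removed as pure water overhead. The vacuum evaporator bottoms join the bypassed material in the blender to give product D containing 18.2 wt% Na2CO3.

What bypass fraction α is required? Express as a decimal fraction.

All 1230×0.113 = 138.99 g/s of Na2CO3 reaches D, so D = 138.99/0.182 = 763.68 g/s and vapour = 466.32 g/s.
The evaporator receives (1−α)·1230 of feed at 0.887 water and removes 0.741 of that water:
0.741×0.887×(1−α)×1230 = 466.32
(1−α) = 466.32/808.44 = 0.5768;  α = 0.4232.

0.423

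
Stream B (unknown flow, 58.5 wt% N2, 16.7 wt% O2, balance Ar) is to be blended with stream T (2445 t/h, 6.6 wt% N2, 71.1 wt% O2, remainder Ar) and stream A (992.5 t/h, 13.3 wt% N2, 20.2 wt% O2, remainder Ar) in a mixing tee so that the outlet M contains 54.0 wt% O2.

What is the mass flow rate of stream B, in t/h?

Let B be the unknown flow. Total out = 3437.5 + B.
O2 balance: 1938.9 + 0.167·B = 0.540·(3437.5 + B)
(0.167 − 0.540)·B = 0.540×3437.5 − 1938.9 = -82.63
B = -82.63 / -0.373 = 221.53 t/h

221.5 t/h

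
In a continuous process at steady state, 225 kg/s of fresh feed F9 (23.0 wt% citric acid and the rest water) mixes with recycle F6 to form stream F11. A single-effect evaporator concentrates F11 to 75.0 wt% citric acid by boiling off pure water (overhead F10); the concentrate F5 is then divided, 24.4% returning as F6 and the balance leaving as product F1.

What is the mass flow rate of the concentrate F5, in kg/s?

Overall citric acid balance (none leaves overhead): citric acid in fresh feed = citric acid in product, i.e. 225×0.230 = (1−0.244)·F5·0.750.
F5 = 51.75/(0.750×0.756) = 91.27 kg/s.

91.27 kg/s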